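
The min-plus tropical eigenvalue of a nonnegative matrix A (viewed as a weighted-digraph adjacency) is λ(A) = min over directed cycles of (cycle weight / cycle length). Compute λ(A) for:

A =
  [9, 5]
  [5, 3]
λ(A) = 3

Enumerate directed cycles and compute their means (weight / length). Sample:
  cycle 0 → 0: weight = 9, length = 1, mean = 9/1 ≈ 9.000
  cycle 1 → 1: weight = 3, length = 1, mean = 3/1 ≈ 3.000
  cycle 0 → 1 → 0: weight = 10, length = 2, mean = 10/2 ≈ 5.000
  cycle 1 → 0 → 1: weight = 10, length = 2, mean = 10/2 ≈ 5.000
Minimum mean = 3.000, attained e.g. along the cycle 1 → 1 with weight 3 and length 1. So λ(A) = 3/1 = 3.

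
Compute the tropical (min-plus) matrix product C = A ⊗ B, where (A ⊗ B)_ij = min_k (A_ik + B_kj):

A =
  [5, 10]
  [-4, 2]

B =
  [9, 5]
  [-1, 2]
A ⊗ B =
  [9, 10]
  [1, 1]

Apply the min-plus product entry-by-entry:
  C[0][0] = min over k of (A[0][0] + B[0][0] = 5 + 9 = 14, A[0][1] + B[1][0] = 10 + -1 = 9) = 9 (attained at k = 1)
  C[0][1] = min over k of (A[0][0] + B[0][1] = 5 + 5 = 10, A[0][1] + B[1][1] = 10 + 2 = 12) = 10 (attained at k = 0)
  C[1][0] = min over k of (A[1][0] + B[0][0] = -4 + 9 = 5, A[1][1] + B[1][0] = 2 + -1 = 1) = 1 (attained at k = 1)
  C[1][1] = min over k of (A[1][0] + B[0][1] = -4 + 5 = 1, A[1][1] + B[1][1] = 2 + 2 = 4) = 1 (attained at k = 0)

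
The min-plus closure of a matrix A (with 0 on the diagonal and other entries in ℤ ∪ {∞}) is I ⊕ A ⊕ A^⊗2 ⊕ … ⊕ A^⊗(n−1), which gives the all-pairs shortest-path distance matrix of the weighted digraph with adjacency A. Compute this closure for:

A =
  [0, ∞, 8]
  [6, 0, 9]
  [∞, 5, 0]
Closure =
  [0, 13, 8]
  [6, 0, 9]
  [11, 5, 0]

This is the Floyd-Warshall all-pairs shortest-path computation. For each intermediate vertex k = 0, 1, …, 2, update dist[i][j] ← min(dist[i][j], dist[i][k] + dist[k][j]). The final matrix gives, for each (i, j), the minimum total weight of any directed path from i to j (possibly empty when i = j).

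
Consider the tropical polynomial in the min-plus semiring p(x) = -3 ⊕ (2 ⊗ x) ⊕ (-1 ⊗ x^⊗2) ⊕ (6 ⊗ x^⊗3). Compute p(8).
p(8) = -3

A tropical monomial a ⊗ x^⊗i evaluates to a + i · x. Evaluating each term at x = 8:
  Term 0 contributes -3 + 0 · 8 = -3
  Term 1 contributes 2 + 1 · 8 = 10
  Term 2 contributes -1 + 2 · 8 = 15
  Term 3 contributes 6 + 3 · 8 = 30
p(8) = ⊕ of these = min[-3, 10, 15, 30] = -3.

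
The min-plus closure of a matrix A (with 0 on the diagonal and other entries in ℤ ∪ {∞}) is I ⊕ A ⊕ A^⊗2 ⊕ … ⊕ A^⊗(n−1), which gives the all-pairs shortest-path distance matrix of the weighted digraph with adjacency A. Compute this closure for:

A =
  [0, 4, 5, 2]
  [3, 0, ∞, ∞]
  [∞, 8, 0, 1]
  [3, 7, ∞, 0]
Closure =
  [0, 4, 5, 2]
  [3, 0, 8, 5]
  [4, 8, 0, 1]
  [3, 7, 8, 0]

This is the Floyd-Warshall all-pairs shortest-path computation. For each intermediate vertex k = 0, 1, …, 3, update dist[i][j] ← min(dist[i][j], dist[i][k] + dist[k][j]). The final matrix gives, for each (i, j), the minimum total weight of any directed path from i to j (possibly empty when i = j).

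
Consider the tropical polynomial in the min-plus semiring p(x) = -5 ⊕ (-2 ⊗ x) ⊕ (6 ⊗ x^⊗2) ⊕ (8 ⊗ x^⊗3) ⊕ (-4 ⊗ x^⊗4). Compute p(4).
p(4) = -5

A tropical monomial a ⊗ x^⊗i evaluates to a + i · x. Evaluating each term at x = 4:
  Term 0 contributes -5 + 0 · 4 = -5
  Term 1 contributes -2 + 1 · 4 = 2
  Term 2 contributes 6 + 2 · 4 = 14
  Term 3 contributes 8 + 3 · 4 = 20
  Term 4 contributes -4 + 4 · 4 = 12
p(4) = ⊕ of these = min[-5, 2, 14, 20, 12] = -5.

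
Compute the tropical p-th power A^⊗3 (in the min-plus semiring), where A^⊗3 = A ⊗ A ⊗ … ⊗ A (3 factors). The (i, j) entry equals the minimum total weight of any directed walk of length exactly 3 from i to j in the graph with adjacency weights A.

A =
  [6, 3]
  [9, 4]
A^⊗3 =
  [16, 11]
  [17, 12]

Each entry (A^⊗3)_ij equals the minimum over all length-3 walks i = v_0 → v_1 → … → v_3 = j of Σ_t A[v_t][v_{t+1}]. For example, for (i, j) = (0, 1) we minimise over 4 possible intermediate vertex sequences; the minimum is 11, attained along the walk 0 → 1 → 1 → 1.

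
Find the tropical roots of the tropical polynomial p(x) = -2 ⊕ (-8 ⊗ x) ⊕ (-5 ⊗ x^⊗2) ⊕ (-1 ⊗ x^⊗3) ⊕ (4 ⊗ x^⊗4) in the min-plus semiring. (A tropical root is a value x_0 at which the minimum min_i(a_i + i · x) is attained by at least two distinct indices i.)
Roots: {-5, -4, -3, 6}

Each tropical root is a break point of the lower envelope of the lines y = a_i + i · x (there are 5 lines, with slopes 0, 1, ..., 4). Only the lines that attain the minimum somewhere contribute to roots; other lines are dominated. Here the surviving (envelope) indices are i = 4, i = 3, i = 2, i = 1, i = 0.
Intersections between consecutive envelope lines give the roots: for adjacent envelope indices i < j the intersection is x = (a_i − a_j) / (j − i). Reading off the sorted break points: {-5, -4, -3, 6}.
Verification: at each break x_0, at least two indices attain the minimum of min_i(a_i + i · x_0).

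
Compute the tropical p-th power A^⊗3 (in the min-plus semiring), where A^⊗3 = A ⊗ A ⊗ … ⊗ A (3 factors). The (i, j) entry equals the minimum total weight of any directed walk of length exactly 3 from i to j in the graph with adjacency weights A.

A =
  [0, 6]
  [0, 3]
A^⊗3 =
  [0, 6]
  [0, 6]

Each entry (A^⊗3)_ij equals the minimum over all length-3 walks i = v_0 → v_1 → … → v_3 = j of Σ_t A[v_t][v_{t+1}]. For example, for (i, j) = (0, 1) we minimise over 4 possible intermediate vertex sequences; the minimum is 6, attained along the walk 0 → 0 → 0 → 1.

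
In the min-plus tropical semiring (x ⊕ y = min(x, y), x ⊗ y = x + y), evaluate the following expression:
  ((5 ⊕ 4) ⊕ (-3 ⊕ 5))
((5 ⊕ 4) ⊕ (-3 ⊕ 5)) = -3

Expand innermost to outermost. Recall ⊕ takes the minimum of its arguments and ⊗ takes their sum. Working out the expression ((5 ⊕ 4) ⊕ (-3 ⊕ 5)) gives -3.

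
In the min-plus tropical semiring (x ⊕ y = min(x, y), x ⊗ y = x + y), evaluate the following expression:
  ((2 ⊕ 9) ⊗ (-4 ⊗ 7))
((2 ⊕ 9) ⊗ (-4 ⊗ 7)) = 5

Expand innermost to outermost. Recall ⊕ takes the minimum of its arguments and ⊗ takes their sum. Working out the expression ((2 ⊕ 9) ⊗ (-4 ⊗ 7)) gives 5.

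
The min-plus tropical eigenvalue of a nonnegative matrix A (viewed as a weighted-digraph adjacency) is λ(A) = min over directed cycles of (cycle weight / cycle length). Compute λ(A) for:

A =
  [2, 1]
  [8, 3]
λ(A) = 2

Enumerate directed cycles and compute their means (weight / length). Sample:
  cycle 0 → 0: weight = 2, length = 1, mean = 2/1 ≈ 2.000
  cycle 1 → 1: weight = 3, length = 1, mean = 3/1 ≈ 3.000
  cycle 0 → 1 → 0: weight = 9, length = 2, mean = 9/2 ≈ 4.500
  cycle 1 → 0 → 1: weight = 9, length = 2, mean = 9/2 ≈ 4.500
Minimum mean = 2.000, attained e.g. along the cycle 0 → 0 with weight 2 and length 1. So λ(A) = 2/1 = 2.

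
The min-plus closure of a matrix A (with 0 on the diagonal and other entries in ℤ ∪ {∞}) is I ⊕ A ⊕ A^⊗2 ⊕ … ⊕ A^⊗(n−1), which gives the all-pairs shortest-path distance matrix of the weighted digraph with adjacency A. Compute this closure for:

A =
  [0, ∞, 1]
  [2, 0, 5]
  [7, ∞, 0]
Closure =
  [0, ∞, 1]
  [2, 0, 3]
  [7, ∞, 0]

This is the Floyd-Warshall all-pairs shortest-path computation. For each intermediate vertex k = 0, 1, …, 2, update dist[i][j] ← min(dist[i][j], dist[i][k] + dist[k][j]). The final matrix gives, for each (i, j), the minimum total weight of any directed path from i to j (possibly empty when i = j).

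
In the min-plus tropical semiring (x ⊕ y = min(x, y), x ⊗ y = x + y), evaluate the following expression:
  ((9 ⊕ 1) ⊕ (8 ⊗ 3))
((9 ⊕ 1) ⊕ (8 ⊗ 3)) = 1

Expand innermost to outermost. Recall ⊕ takes the minimum of its arguments and ⊗ takes their sum. Working out the expression ((9 ⊕ 1) ⊕ (8 ⊗ 3)) gives 1.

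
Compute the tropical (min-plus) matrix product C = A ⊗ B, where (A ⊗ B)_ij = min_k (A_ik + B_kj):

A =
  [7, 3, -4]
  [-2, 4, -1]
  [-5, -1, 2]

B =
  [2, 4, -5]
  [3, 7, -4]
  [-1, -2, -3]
A ⊗ B =
  [-5, -6, -7]
  [-2, -3, -7]
  [-3, -1, -10]

Apply the min-plus product entry-by-entry:
  C[0][0] = min over k of (A[0][0] + B[0][0] = 7 + 2 = 9, A[0][1] + B[1][0] = 3 + 3 = 6, A[0][2] + B[2][0] = -4 + -1 = -5) = -5 (attained at k = 2)
  C[0][1] = min over k of (A[0][0] + B[0][1] = 7 + 4 = 11, A[0][1] + B[1][1] = 3 + 7 = 10, A[0][2] + B[2][1] = -4 + -2 = -6) = -6 (attained at k = 2)
  C[0][2] = min over k of (A[0][0] + B[0][2] = 7 + -5 = 2, A[0][1] + B[1][2] = 3 + -4 = -1, A[0][2] + B[2][2] = -4 + -3 = -7) = -7 (attained at k = 2)
  C[1][0] = min over k of (A[1][0] + B[0][0] = -2 + 2 = 0, A[1][1] + B[1][0] = 4 + 3 = 7, A[1][2] + B[2][0] = -1 + -1 = -2) = -2 (attained at k = 2)
  C[1][1] = min over k of (A[1][0] + B[0][1] = -2 + 4 = 2, A[1][1] + B[1][1] = 4 + 7 = 11, A[1][2] + B[2][1] = -1 + -2 = -3) = -3 (attained at k = 2)
  C[1][2] = min over k of (A[1][0] + B[0][2] = -2 + -5 = -7, A[1][1] + B[1][2] = 4 + -4 = 0, A[1][2] + B[2][2] = -1 + -3 = -4) = -7 (attained at k = 0)
  C[2][0] = min over k of (A[2][0] + B[0][0] = -5 + 2 = -3, A[2][1] + B[1][0] = -1 + 3 = 2, A[2][2] + B[2][0] = 2 + -1 = 1) = -3 (attained at k = 0)
  C[2][1] = min over k of (A[2][0] + B[0][1] = -5 + 4 = -1, A[2][1] + B[1][1] = -1 + 7 = 6, A[2][2] + B[2][1] = 2 + -2 = 0) = -1 (attained at k = 0)
  C[2][2] = min over k of (A[2][0] + B[0][2] = -5 + -5 = -10, A[2][1] + B[1][2] = -1 + -4 = -5, A[2][2] + B[2][2] = 2 + -3 = -1) = -10 (attained at k = 0)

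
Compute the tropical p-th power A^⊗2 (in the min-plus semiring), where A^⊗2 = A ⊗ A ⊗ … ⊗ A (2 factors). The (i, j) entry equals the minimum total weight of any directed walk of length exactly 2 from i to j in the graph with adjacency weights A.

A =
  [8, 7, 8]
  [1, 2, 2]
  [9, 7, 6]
A^⊗2 =
  [8, 9, 9]
  [3, 4, 4]
  [8, 9, 9]

Each entry (A^⊗2)_ij equals the minimum over all length-2 walks i = v_0 → v_1 → … → v_2 = j of Σ_t A[v_t][v_{t+1}]. For example, for (i, j) = (0, 2) we minimise over 3 possible intermediate vertex sequences; the minimum is 9, attained along the walk 0 → 1 → 2.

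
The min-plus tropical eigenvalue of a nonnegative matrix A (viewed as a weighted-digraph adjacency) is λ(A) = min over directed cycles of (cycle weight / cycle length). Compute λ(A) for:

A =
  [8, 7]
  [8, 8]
λ(A) = 15/2

Enumerate directed cycles and compute their means (weight / length). Sample:
  cycle 0 → 0: weight = 8, length = 1, mean = 8/1 ≈ 8.000
  cycle 1 → 1: weight = 8, length = 1, mean = 8/1 ≈ 8.000
  cycle 0 → 1 → 0: weight = 15, length = 2, mean = 15/2 ≈ 7.500
  cycle 1 → 0 → 1: weight = 15, length = 2, mean = 15/2 ≈ 7.500
Minimum mean = 7.500, attained e.g. along the cycle 0 → 1 → 0 with weight 15 and length 2. So λ(A) = 15/2 = 15/2.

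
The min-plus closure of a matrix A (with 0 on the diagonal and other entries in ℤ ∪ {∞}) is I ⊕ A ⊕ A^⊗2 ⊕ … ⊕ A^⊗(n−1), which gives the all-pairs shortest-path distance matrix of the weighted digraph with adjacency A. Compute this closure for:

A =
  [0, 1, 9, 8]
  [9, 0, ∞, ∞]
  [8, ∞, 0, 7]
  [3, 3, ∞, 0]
Closure =
  [0, 1, 9, 8]
  [9, 0, 18, 17]
  [8, 9, 0, 7]
  [3, 3, 12, 0]

This is the Floyd-Warshall all-pairs shortest-path computation. For each intermediate vertex k = 0, 1, …, 3, update dist[i][j] ← min(dist[i][j], dist[i][k] + dist[k][j]). The final matrix gives, for each (i, j), the minimum total weight of any directed path from i to j (possibly empty when i = j).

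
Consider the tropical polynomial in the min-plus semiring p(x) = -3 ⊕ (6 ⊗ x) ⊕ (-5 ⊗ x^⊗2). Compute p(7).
p(7) = -3

A tropical monomial a ⊗ x^⊗i evaluates to a + i · x. Evaluating each term at x = 7:
  Term 0 contributes -3 + 0 · 7 = -3
  Term 1 contributes 6 + 1 · 7 = 13
  Term 2 contributes -5 + 2 · 7 = 9
p(7) = ⊕ of these = min[-3, 13, 9] = -3.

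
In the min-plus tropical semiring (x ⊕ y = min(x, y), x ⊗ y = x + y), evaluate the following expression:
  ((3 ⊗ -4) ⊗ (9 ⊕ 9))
((3 ⊗ -4) ⊗ (9 ⊕ 9)) = 8

Expand innermost to outermost. Recall ⊕ takes the minimum of its arguments and ⊗ takes their sum. Working out the expression ((3 ⊗ -4) ⊗ (9 ⊕ 9)) gives 8.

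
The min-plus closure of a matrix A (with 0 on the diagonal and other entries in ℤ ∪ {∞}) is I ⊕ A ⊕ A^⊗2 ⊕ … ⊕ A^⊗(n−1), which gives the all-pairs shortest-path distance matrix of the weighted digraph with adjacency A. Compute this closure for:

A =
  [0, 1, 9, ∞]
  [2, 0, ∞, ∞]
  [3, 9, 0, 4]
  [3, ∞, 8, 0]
Closure =
  [0, 1, 9, 13]
  [2, 0, 11, 15]
  [3, 4, 0, 4]
  [3, 4, 8, 0]

This is the Floyd-Warshall all-pairs shortest-path computation. For each intermediate vertex k = 0, 1, …, 3, update dist[i][j] ← min(dist[i][j], dist[i][k] + dist[k][j]). The final matrix gives, for each (i, j), the minimum total weight of any directed path from i to j (possibly empty when i = j).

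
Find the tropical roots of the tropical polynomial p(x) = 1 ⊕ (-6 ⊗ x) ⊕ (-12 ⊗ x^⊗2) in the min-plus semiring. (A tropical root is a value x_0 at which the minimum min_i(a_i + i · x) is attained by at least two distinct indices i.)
Roots: {6, 7}

Each tropical root is a break point of the lower envelope of the lines y = a_i + i · x (there are 3 lines, with slopes 0, 1, ..., 2). Only the lines that attain the minimum somewhere contribute to roots; other lines are dominated. Here the surviving (envelope) indices are i = 2, i = 1, i = 0.
Intersections between consecutive envelope lines give the roots: for adjacent envelope indices i < j the intersection is x = (a_i − a_j) / (j − i). Reading off the sorted break points: {6, 7}.
Verification: at each break x_0, at least two indices attain the minimum of min_i(a_i + i · x_0).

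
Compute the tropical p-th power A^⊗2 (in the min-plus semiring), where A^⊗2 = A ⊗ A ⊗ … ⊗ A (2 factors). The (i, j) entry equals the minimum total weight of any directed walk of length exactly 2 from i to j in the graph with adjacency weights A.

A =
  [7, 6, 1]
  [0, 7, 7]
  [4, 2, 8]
A^⊗2 =
  [5, 3, 8]
  [7, 6, 1]
  [2, 9, 5]

Each entry (A^⊗2)_ij equals the minimum over all length-2 walks i = v_0 → v_1 → … → v_2 = j of Σ_t A[v_t][v_{t+1}]. For example, for (i, j) = (0, 2) we minimise over 3 possible intermediate vertex sequences; the minimum is 8, attained along the walk 0 → 0 → 2.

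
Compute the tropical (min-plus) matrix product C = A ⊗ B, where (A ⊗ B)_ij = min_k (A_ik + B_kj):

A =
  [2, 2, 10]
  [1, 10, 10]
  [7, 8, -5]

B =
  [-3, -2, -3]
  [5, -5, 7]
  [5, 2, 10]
A ⊗ B =
  [-1, -3, -1]
  [-2, -1, -2]
  [0, -3, 4]

Apply the min-plus product entry-by-entry:
  C[0][0] = min over k of (A[0][0] + B[0][0] = 2 + -3 = -1, A[0][1] + B[1][0] = 2 + 5 = 7, A[0][2] + B[2][0] = 10 + 5 = 15) = -1 (attained at k = 0)
  C[0][1] = min over k of (A[0][0] + B[0][1] = 2 + -2 = 0, A[0][1] + B[1][1] = 2 + -5 = -3, A[0][2] + B[2][1] = 10 + 2 = 12) = -3 (attained at k = 1)
  C[0][2] = min over k of (A[0][0] + B[0][2] = 2 + -3 = -1, A[0][1] + B[1][2] = 2 + 7 = 9, A[0][2] + B[2][2] = 10 + 10 = 20) = -1 (attained at k = 0)
  C[1][0] = min over k of (A[1][0] + B[0][0] = 1 + -3 = -2, A[1][1] + B[1][0] = 10 + 5 = 15, A[1][2] + B[2][0] = 10 + 5 = 15) = -2 (attained at k = 0)
  C[1][1] = min over k of (A[1][0] + B[0][1] = 1 + -2 = -1, A[1][1] + B[1][1] = 10 + -5 = 5, A[1][2] + B[2][1] = 10 + 2 = 12) = -1 (attained at k = 0)
  C[1][2] = min over k of (A[1][0] + B[0][2] = 1 + -3 = -2, A[1][1] + B[1][2] = 10 + 7 = 17, A[1][2] + B[2][2] = 10 + 10 = 20) = -2 (attained at k = 0)
  C[2][0] = min over k of (A[2][0] + B[0][0] = 7 + -3 = 4, A[2][1] + B[1][0] = 8 + 5 = 13, A[2][2] + B[2][0] = -5 + 5 = 0) = 0 (attained at k = 2)
  C[2][1] = min over k of (A[2][0] + B[0][1] = 7 + -2 = 5, A[2][1] + B[1][1] = 8 + -5 = 3, A[2][2] + B[2][1] = -5 + 2 = -3) = -3 (attained at k = 2)
  C[2][2] = min over k of (A[2][0] + B[0][2] = 7 + -3 = 4, A[2][1] + B[1][2] = 8 + 7 = 15, A[2][2] + B[2][2] = -5 + 10 = 5) = 4 (attained at k = 0)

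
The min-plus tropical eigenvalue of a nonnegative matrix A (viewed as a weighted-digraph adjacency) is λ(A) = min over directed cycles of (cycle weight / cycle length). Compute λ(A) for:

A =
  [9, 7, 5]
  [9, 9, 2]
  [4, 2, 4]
λ(A) = 2

Enumerate directed cycles and compute their means (weight / length). Sample:
  cycle 0 → 0: weight = 9, length = 1, mean = 9/1 ≈ 9.000
  cycle 1 → 1: weight = 9, length = 1, mean = 9/1 ≈ 9.000
  cycle 2 → 2: weight = 4, length = 1, mean = 4/1 ≈ 4.000
  cycle 0 → 1 → 0: weight = 16, length = 2, mean = 16/2 ≈ 8.000
  cycle 0 → 2 → 0: weight = 9, length = 2, mean = 9/2 ≈ 4.500
  cycle 1 → 0 → 1: weight = 16, length = 2, mean = 16/2 ≈ 8.000
Minimum mean = 2.000, attained e.g. along the cycle 1 → 2 → 1 with weight 4 and length 2. So λ(A) = 4/2 = 2.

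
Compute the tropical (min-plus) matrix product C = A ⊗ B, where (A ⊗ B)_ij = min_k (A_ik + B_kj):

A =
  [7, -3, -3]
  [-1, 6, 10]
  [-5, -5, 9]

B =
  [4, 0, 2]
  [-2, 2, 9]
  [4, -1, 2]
A ⊗ B =
  [-5, -4, -1]
  [3, -1, 1]
  [-7, -5, -3]

Apply the min-plus product entry-by-entry:
  C[0][0] = min over k of (A[0][0] + B[0][0] = 7 + 4 = 11, A[0][1] + B[1][0] = -3 + -2 = -5, A[0][2] + B[2][0] = -3 + 4 = 1) = -5 (attained at k = 1)
  C[0][1] = min over k of (A[0][0] + B[0][1] = 7 + 0 = 7, A[0][1] + B[1][1] = -3 + 2 = -1, A[0][2] + B[2][1] = -3 + -1 = -4) = -4 (attained at k = 2)
  C[0][2] = min over k of (A[0][0] + B[0][2] = 7 + 2 = 9, A[0][1] + B[1][2] = -3 + 9 = 6, A[0][2] + B[2][2] = -3 + 2 = -1) = -1 (attained at k = 2)
  C[1][0] = min over k of (A[1][0] + B[0][0] = -1 + 4 = 3, A[1][1] + B[1][0] = 6 + -2 = 4, A[1][2] + B[2][0] = 10 + 4 = 14) = 3 (attained at k = 0)
  C[1][1] = min over k of (A[1][0] + B[0][1] = -1 + 0 = -1, A[1][1] + B[1][1] = 6 + 2 = 8, A[1][2] + B[2][1] = 10 + -1 = 9) = -1 (attained at k = 0)
  C[1][2] = min over k of (A[1][0] + B[0][2] = -1 + 2 = 1, A[1][1] + B[1][2] = 6 + 9 = 15, A[1][2] + B[2][2] = 10 + 2 = 12) = 1 (attained at k = 0)
  C[2][0] = min over k of (A[2][0] + B[0][0] = -5 + 4 = -1, A[2][1] + B[1][0] = -5 + -2 = -7, A[2][2] + B[2][0] = 9 + 4 = 13) = -7 (attained at k = 1)
  C[2][1] = min over k of (A[2][0] + B[0][1] = -5 + 0 = -5, A[2][1] + B[1][1] = -5 + 2 = -3, A[2][2] + B[2][1] = 9 + -1 = 8) = -5 (attained at k = 0)
  C[2][2] = min over k of (A[2][0] + B[0][2] = -5 + 2 = -3, A[2][1] + B[1][2] = -5 + 9 = 4, A[2][2] + B[2][2] = 9 + 2 = 11) = -3 (attained at k = 0)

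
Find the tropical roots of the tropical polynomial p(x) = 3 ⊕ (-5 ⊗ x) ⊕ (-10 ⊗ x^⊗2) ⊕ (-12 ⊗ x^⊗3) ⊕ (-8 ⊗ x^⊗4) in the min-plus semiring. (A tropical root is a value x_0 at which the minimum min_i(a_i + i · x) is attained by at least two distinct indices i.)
Roots: {-4, 2, 5, 8}

Each tropical root is a break point of the lower envelope of the lines y = a_i + i · x (there are 5 lines, with slopes 0, 1, ..., 4). Only the lines that attain the minimum somewhere contribute to roots; other lines are dominated. Here the surviving (envelope) indices are i = 4, i = 3, i = 2, i = 1, i = 0.
Intersections between consecutive envelope lines give the roots: for adjacent envelope indices i < j the intersection is x = (a_i − a_j) / (j − i). Reading off the sorted break points: {-4, 2, 5, 8}.
Verification: at each break x_0, at least two indices attain the minimum of min_i(a_i + i · x_0).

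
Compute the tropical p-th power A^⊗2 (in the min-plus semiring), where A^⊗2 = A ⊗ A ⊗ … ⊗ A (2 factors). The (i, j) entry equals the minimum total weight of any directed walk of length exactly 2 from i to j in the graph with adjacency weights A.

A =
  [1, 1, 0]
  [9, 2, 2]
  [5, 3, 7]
A^⊗2 =
  [2, 2, 1]
  [7, 4, 4]
  [6, 5, 5]

Each entry (A^⊗2)_ij equals the minimum over all length-2 walks i = v_0 → v_1 → … → v_2 = j of Σ_t A[v_t][v_{t+1}]. For example, for (i, j) = (0, 2) we minimise over 3 possible intermediate vertex sequences; the minimum is 1, attained along the walk 0 → 0 → 2.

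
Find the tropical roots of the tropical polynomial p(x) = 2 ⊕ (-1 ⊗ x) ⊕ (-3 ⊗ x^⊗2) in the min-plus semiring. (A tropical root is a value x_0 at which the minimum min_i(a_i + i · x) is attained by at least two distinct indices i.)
Roots: {2, 3}

Each tropical root is a break point of the lower envelope of the lines y = a_i + i · x (there are 3 lines, with slopes 0, 1, ..., 2). Only the lines that attain the minimum somewhere contribute to roots; other lines are dominated. Here the surviving (envelope) indices are i = 2, i = 1, i = 0.
Intersections between consecutive envelope lines give the roots: for adjacent envelope indices i < j the intersection is x = (a_i − a_j) / (j − i). Reading off the sorted break points: {2, 3}.
Verification: at each break x_0, at least two indices attain the minimum of min_i(a_i + i · x_0).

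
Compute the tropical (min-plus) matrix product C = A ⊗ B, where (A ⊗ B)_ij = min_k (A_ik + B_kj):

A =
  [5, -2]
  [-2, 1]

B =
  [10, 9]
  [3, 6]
A ⊗ B =
  [1, 4]
  [4, 7]

Apply the min-plus product entry-by-entry:
  C[0][0] = min over k of (A[0][0] + B[0][0] = 5 + 10 = 15, A[0][1] + B[1][0] = -2 + 3 = 1) = 1 (attained at k = 1)
  C[0][1] = min over k of (A[0][0] + B[0][1] = 5 + 9 = 14, A[0][1] + B[1][1] = -2 + 6 = 4) = 4 (attained at k = 1)
  C[1][0] = min over k of (A[1][0] + B[0][0] = -2 + 10 = 8, A[1][1] + B[1][0] = 1 + 3 = 4) = 4 (attained at k = 1)
  C[1][1] = min over k of (A[1][0] + B[0][1] = -2 + 9 = 7, A[1][1] + B[1][1] = 1 + 6 = 7) = 7 (attained at k = 0)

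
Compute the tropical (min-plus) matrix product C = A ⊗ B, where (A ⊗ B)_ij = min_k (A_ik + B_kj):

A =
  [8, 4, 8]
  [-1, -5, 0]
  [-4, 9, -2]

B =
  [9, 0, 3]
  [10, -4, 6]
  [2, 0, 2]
A ⊗ B =
  [10, 0, 10]
  [2, -9, 1]
  [0, -4, -1]

Apply the min-plus product entry-by-entry:
  C[0][0] = min over k of (A[0][0] + B[0][0] = 8 + 9 = 17, A[0][1] + B[1][0] = 4 + 10 = 14, A[0][2] + B[2][0] = 8 + 2 = 10) = 10 (attained at k = 2)
  C[0][1] = min over k of (A[0][0] + B[0][1] = 8 + 0 = 8, A[0][1] + B[1][1] = 4 + -4 = 0, A[0][2] + B[2][1] = 8 + 0 = 8) = 0 (attained at k = 1)
  C[0][2] = min over k of (A[0][0] + B[0][2] = 8 + 3 = 11, A[0][1] + B[1][2] = 4 + 6 = 10, A[0][2] + B[2][2] = 8 + 2 = 10) = 10 (attained at k = 1)
  C[1][0] = min over k of (A[1][0] + B[0][0] = -1 + 9 = 8, A[1][1] + B[1][0] = -5 + 10 = 5, A[1][2] + B[2][0] = 0 + 2 = 2) = 2 (attained at k = 2)
  C[1][1] = min over k of (A[1][0] + B[0][1] = -1 + 0 = -1, A[1][1] + B[1][1] = -5 + -4 = -9, A[1][2] + B[2][1] = 0 + 0 = 0) = -9 (attained at k = 1)
  C[1][2] = min over k of (A[1][0] + B[0][2] = -1 + 3 = 2, A[1][1] + B[1][2] = -5 + 6 = 1, A[1][2] + B[2][2] = 0 + 2 = 2) = 1 (attained at k = 1)
  C[2][0] = min over k of (A[2][0] + B[0][0] = -4 + 9 = 5, A[2][1] + B[1][0] = 9 + 10 = 19, A[2][2] + B[2][0] = -2 + 2 = 0) = 0 (attained at k = 2)
  C[2][1] = min over k of (A[2][0] + B[0][1] = -4 + 0 = -4, A[2][1] + B[1][1] = 9 + -4 = 5, A[2][2] + B[2][1] = -2 + 0 = -2) = -4 (attained at k = 0)
  C[2][2] = min over k of (A[2][0] + B[0][2] = -4 + 3 = -1, A[2][1] + B[1][2] = 9 + 6 = 15, A[2][2] + B[2][2] = -2 + 2 = 0) = -1 (attained at k = 0)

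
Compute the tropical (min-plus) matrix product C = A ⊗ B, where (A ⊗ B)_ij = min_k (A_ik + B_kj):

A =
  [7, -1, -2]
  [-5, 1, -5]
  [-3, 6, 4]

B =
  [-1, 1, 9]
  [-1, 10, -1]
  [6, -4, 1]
A ⊗ B =
  [-2, -6, -2]
  [-6, -9, -4]
  [-4, -2, 5]

Apply the min-plus product entry-by-entry:
  C[0][0] = min over k of (A[0][0] + B[0][0] = 7 + -1 = 6, A[0][1] + B[1][0] = -1 + -1 = -2, A[0][2] + B[2][0] = -2 + 6 = 4) = -2 (attained at k = 1)
  C[0][1] = min over k of (A[0][0] + B[0][1] = 7 + 1 = 8, A[0][1] + B[1][1] = -1 + 10 = 9, A[0][2] + B[2][1] = -2 + -4 = -6) = -6 (attained at k = 2)
  C[0][2] = min over k of (A[0][0] + B[0][2] = 7 + 9 = 16, A[0][1] + B[1][2] = -1 + -1 = -2, A[0][2] + B[2][2] = -2 + 1 = -1) = -2 (attained at k = 1)
  C[1][0] = min over k of (A[1][0] + B[0][0] = -5 + -1 = -6, A[1][1] + B[1][0] = 1 + -1 = 0, A[1][2] + B[2][0] = -5 + 6 = 1) = -6 (attained at k = 0)
  C[1][1] = min over k of (A[1][0] + B[0][1] = -5 + 1 = -4, A[1][1] + B[1][1] = 1 + 10 = 11, A[1][2] + B[2][1] = -5 + -4 = -9) = -9 (attained at k = 2)
  C[1][2] = min over k of (A[1][0] + B[0][2] = -5 + 9 = 4, A[1][1] + B[1][2] = 1 + -1 = 0, A[1][2] + B[2][2] = -5 + 1 = -4) = -4 (attained at k = 2)
  C[2][0] = min over k of (A[2][0] + B[0][0] = -3 + -1 = -4, A[2][1] + B[1][0] = 6 + -1 = 5, A[2][2] + B[2][0] = 4 + 6 = 10) = -4 (attained at k = 0)
  C[2][1] = min over k of (A[2][0] + B[0][1] = -3 + 1 = -2, A[2][1] + B[1][1] = 6 + 10 = 16, A[2][2] + B[2][1] = 4 + -4 = 0) = -2 (attained at k = 0)
  C[2][2] = min over k of (A[2][0] + B[0][2] = -3 + 9 = 6, A[2][1] + B[1][2] = 6 + -1 = 5, A[2][2] + B[2][2] = 4 + 1 = 5) = 5 (attained at k = 1)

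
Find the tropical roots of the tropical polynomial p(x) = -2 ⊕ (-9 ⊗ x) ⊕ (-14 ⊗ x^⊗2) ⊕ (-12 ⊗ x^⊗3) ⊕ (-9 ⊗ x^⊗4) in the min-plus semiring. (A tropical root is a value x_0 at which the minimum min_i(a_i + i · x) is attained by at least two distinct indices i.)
Roots: {-3, -2, 5, 7}

Each tropical root is a break point of the lower envelope of the lines y = a_i + i · x (there are 5 lines, with slopes 0, 1, ..., 4). Only the lines that attain the minimum somewhere contribute to roots; other lines are dominated. Here the surviving (envelope) indices are i = 4, i = 3, i = 2, i = 1, i = 0.
Intersections between consecutive envelope lines give the roots: for adjacent envelope indices i < j the intersection is x = (a_i − a_j) / (j − i). Reading off the sorted break points: {-3, -2, 5, 7}.
Verification: at each break x_0, at least two indices attain the minimum of min_i(a_i + i · x_0).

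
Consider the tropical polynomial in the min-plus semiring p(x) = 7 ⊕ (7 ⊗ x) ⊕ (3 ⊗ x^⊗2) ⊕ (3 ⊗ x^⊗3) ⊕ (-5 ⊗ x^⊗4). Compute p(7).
p(7) = 7

A tropical monomial a ⊗ x^⊗i evaluates to a + i · x. Evaluating each term at x = 7:
  Term 0 contributes 7 + 0 · 7 = 7
  Term 1 contributes 7 + 1 · 7 = 14
  Term 2 contributes 3 + 2 · 7 = 17
  Term 3 contributes 3 + 3 · 7 = 24
  Term 4 contributes -5 + 4 · 7 = 23
p(7) = ⊕ of these = min[7, 14, 17, 24, 23] = 7.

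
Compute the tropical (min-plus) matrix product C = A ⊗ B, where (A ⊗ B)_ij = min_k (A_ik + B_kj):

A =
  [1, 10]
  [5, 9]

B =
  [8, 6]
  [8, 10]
A ⊗ B =
  [9, 7]
  [13, 11]

Apply the min-plus product entry-by-entry:
  C[0][0] = min over k of (A[0][0] + B[0][0] = 1 + 8 = 9, A[0][1] + B[1][0] = 10 + 8 = 18) = 9 (attained at k = 0)
  C[0][1] = min over k of (A[0][0] + B[0][1] = 1 + 6 = 7, A[0][1] + B[1][1] = 10 + 10 = 20) = 7 (attained at k = 0)
  C[1][0] = min over k of (A[1][0] + B[0][0] = 5 + 8 = 13, A[1][1] + B[1][0] = 9 + 8 = 17) = 13 (attained at k = 0)
  C[1][1] = min over k of (A[1][0] + B[0][1] = 5 + 6 = 11, A[1][1] + B[1][1] = 9 + 10 = 19) = 11 (attained at k = 0)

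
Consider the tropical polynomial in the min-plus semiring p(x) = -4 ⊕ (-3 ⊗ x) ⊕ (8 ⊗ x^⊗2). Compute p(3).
p(3) = -4

A tropical monomial a ⊗ x^⊗i evaluates to a + i · x. Evaluating each term at x = 3:
  Term 0 contributes -4 + 0 · 3 = -4
  Term 1 contributes -3 + 1 · 3 = 0
  Term 2 contributes 8 + 2 · 3 = 14
p(3) = ⊕ of these = min[-4, 0, 14] = -4.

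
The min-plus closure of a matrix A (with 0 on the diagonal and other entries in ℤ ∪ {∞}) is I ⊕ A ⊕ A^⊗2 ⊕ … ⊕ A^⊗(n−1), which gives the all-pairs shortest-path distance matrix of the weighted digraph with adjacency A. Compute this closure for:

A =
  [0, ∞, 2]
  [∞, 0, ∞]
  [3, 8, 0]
Closure =
  [0, 10, 2]
  [∞, 0, ∞]
  [3, 8, 0]

This is the Floyd-Warshall all-pairs shortest-path computation. For each intermediate vertex k = 0, 1, …, 2, update dist[i][j] ← min(dist[i][j], dist[i][k] + dist[k][j]). The final matrix gives, for each (i, j), the minimum total weight of any directed path from i to j (possibly empty when i = j).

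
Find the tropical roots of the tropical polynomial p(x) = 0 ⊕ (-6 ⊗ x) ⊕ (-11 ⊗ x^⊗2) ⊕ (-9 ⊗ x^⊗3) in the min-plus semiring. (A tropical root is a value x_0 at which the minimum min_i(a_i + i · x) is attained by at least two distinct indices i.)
Roots: {-2, 5, 6}

Each tropical root is a break point of the lower envelope of the lines y = a_i + i · x (there are 4 lines, with slopes 0, 1, ..., 3). Only the lines that attain the minimum somewhere contribute to roots; other lines are dominated. Here the surviving (envelope) indices are i = 3, i = 2, i = 1, i = 0.
Intersections between consecutive envelope lines give the roots: for adjacent envelope indices i < j the intersection is x = (a_i − a_j) / (j − i). Reading off the sorted break points: {-2, 5, 6}.
Verification: at each break x_0, at least two indices attain the minimum of min_i(a_i + i · x_0).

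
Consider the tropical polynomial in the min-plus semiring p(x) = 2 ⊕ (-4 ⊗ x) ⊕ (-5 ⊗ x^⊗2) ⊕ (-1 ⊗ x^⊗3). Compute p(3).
p(3) = -1

A tropical monomial a ⊗ x^⊗i evaluates to a + i · x. Evaluating each term at x = 3:
  Term 0 contributes 2 + 0 · 3 = 2
  Term 1 contributes -4 + 1 · 3 = -1
  Term 2 contributes -5 + 2 · 3 = 1
  Term 3 contributes -1 + 3 · 3 = 8
p(3) = ⊕ of these = min[2, -1, 1, 8] = -1.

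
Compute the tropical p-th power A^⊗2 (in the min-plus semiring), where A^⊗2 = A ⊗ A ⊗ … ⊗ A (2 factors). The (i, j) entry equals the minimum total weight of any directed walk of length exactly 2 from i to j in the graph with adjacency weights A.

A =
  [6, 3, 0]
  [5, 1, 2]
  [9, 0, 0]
A^⊗2 =
  [8, 0, 0]
  [6, 2, 2]
  [5, 0, 0]

Each entry (A^⊗2)_ij equals the minimum over all length-2 walks i = v_0 → v_1 → … → v_2 = j of Σ_t A[v_t][v_{t+1}]. For example, for (i, j) = (0, 2) we minimise over 3 possible intermediate vertex sequences; the minimum is 0, attained along the walk 0 → 2 → 2.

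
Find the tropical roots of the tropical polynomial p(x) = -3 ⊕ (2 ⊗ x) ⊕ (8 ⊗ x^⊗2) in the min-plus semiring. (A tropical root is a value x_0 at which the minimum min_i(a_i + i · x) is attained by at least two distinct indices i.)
Roots: {-6, -5}

Each tropical root is a break point of the lower envelope of the lines y = a_i + i · x (there are 3 lines, with slopes 0, 1, ..., 2). Only the lines that attain the minimum somewhere contribute to roots; other lines are dominated. Here the surviving (envelope) indices are i = 2, i = 1, i = 0.
Intersections between consecutive envelope lines give the roots: for adjacent envelope indices i < j the intersection is x = (a_i − a_j) / (j − i). Reading off the sorted break points: {-6, -5}.
Verification: at each break x_0, at least two indices attain the minimum of min_i(a_i + i · x_0).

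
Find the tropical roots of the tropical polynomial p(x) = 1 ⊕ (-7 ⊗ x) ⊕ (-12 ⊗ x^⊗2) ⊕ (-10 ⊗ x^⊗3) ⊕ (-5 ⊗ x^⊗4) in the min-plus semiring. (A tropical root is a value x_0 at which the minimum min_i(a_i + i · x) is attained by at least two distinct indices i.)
Roots: {-5, -2, 5, 8}

Each tropical root is a break point of the lower envelope of the lines y = a_i + i · x (there are 5 lines, with slopes 0, 1, ..., 4). Only the lines that attain the minimum somewhere contribute to roots; other lines are dominated. Here the surviving (envelope) indices are i = 4, i = 3, i = 2, i = 1, i = 0.
Intersections between consecutive envelope lines give the roots: for adjacent envelope indices i < j the intersection is x = (a_i − a_j) / (j − i). Reading off the sorted break points: {-5, -2, 5, 8}.
Verification: at each break x_0, at least two indices attain the minimum of min_i(a_i + i · x_0).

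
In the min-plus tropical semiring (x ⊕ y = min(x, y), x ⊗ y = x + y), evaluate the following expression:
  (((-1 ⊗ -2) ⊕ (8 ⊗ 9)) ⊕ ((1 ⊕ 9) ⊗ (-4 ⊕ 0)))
(((-1 ⊗ -2) ⊕ (8 ⊗ 9)) ⊕ ((1 ⊕ 9) ⊗ (-4 ⊕ 0))) = -3

Expand innermost to outermost. Recall ⊕ takes the minimum of its arguments and ⊗ takes their sum. Working out the expression (((-1 ⊗ -2) ⊕ (8 ⊗ 9)) ⊕ ((1 ⊕ 9) ⊗ (-4 ⊕ 0))) gives -3.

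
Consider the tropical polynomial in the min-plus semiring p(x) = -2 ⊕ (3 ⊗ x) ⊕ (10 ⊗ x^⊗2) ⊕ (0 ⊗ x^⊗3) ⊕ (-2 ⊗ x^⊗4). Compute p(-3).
p(-3) = -14

A tropical monomial a ⊗ x^⊗i evaluates to a + i · x. Evaluating each term at x = -3:
  Term 0 contributes -2 + 0 · -3 = -2
  Term 1 contributes 3 + 1 · -3 = 0
  Term 2 contributes 10 + 2 · -3 = 4
  Term 3 contributes 0 + 3 · -3 = -9
  Term 4 contributes -2 + 4 · -3 = -14
p(-3) = ⊕ of these = min[-2, 0, 4, -9, -14] = -14.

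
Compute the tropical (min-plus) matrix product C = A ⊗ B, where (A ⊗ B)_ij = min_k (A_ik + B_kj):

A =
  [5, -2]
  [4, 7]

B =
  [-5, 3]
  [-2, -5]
A ⊗ B =
  [-4, -7]
  [-1, 2]

Apply the min-plus product entry-by-entry:
  C[0][0] = min over k of (A[0][0] + B[0][0] = 5 + -5 = 0, A[0][1] + B[1][0] = -2 + -2 = -4) = -4 (attained at k = 1)
  C[0][1] = min over k of (A[0][0] + B[0][1] = 5 + 3 = 8, A[0][1] + B[1][1] = -2 + -5 = -7) = -7 (attained at k = 1)
  C[1][0] = min over k of (A[1][0] + B[0][0] = 4 + -5 = -1, A[1][1] + B[1][0] = 7 + -2 = 5) = -1 (attained at k = 0)
  C[1][1] = min over k of (A[1][0] + B[0][1] = 4 + 3 = 7, A[1][1] + B[1][1] = 7 + -5 = 2) = 2 (attained at k = 1)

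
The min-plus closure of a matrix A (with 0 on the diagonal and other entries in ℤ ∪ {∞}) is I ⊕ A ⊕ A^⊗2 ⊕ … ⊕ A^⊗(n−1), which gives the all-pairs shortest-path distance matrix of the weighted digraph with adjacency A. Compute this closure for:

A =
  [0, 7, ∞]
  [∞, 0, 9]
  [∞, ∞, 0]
Closure =
  [0, 7, 16]
  [∞, 0, 9]
  [∞, ∞, 0]

This is the Floyd-Warshall all-pairs shortest-path computation. For each intermediate vertex k = 0, 1, …, 2, update dist[i][j] ← min(dist[i][j], dist[i][k] + dist[k][j]). The final matrix gives, for each (i, j), the minimum total weight of any directed path from i to j (possibly empty when i = j).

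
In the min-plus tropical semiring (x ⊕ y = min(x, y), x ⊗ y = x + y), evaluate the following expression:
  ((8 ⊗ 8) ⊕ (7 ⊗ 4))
((8 ⊗ 8) ⊕ (7 ⊗ 4)) = 11

Expand innermost to outermost. Recall ⊕ takes the minimum of its arguments and ⊗ takes their sum. Working out the expression ((8 ⊗ 8) ⊕ (7 ⊗ 4)) gives 11.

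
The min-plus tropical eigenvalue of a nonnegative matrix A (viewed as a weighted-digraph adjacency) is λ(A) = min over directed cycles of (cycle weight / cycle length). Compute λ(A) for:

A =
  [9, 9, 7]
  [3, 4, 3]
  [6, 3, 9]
λ(A) = 3

Enumerate directed cycles and compute their means (weight / length). Sample:
  cycle 0 → 0: weight = 9, length = 1, mean = 9/1 ≈ 9.000
  cycle 1 → 1: weight = 4, length = 1, mean = 4/1 ≈ 4.000
  cycle 2 → 2: weight = 9, length = 1, mean = 9/1 ≈ 9.000
  cycle 0 → 1 → 0: weight = 12, length = 2, mean = 12/2 ≈ 6.000
  cycle 0 → 2 → 0: weight = 13, length = 2, mean = 13/2 ≈ 6.500
  cycle 1 → 0 → 1: weight = 12, length = 2, mean = 12/2 ≈ 6.000
Minimum mean = 3.000, attained e.g. along the cycle 1 → 2 → 1 with weight 6 and length 2. So λ(A) = 6/2 = 3.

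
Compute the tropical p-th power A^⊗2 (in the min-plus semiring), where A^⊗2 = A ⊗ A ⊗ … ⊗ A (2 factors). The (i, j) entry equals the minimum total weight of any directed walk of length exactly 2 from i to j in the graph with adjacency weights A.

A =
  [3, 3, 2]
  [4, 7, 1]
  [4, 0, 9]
A^⊗2 =
  [6, 2, 4]
  [5, 1, 6]
  [4, 7, 1]

Each entry (A^⊗2)_ij equals the minimum over all length-2 walks i = v_0 → v_1 → … → v_2 = j of Σ_t A[v_t][v_{t+1}]. For example, for (i, j) = (0, 2) we minimise over 3 possible intermediate vertex sequences; the minimum is 4, attained along the walk 0 → 1 → 2.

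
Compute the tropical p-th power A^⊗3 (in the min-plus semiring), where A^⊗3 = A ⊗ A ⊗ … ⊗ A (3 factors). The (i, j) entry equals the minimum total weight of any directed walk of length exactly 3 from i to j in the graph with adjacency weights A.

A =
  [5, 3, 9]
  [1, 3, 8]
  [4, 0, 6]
A^⊗3 =
  [7, 7, 13]
  [5, 7, 12]
  [4, 4, 10]

Each entry (A^⊗3)_ij equals the minimum over all length-3 walks i = v_0 → v_1 → … → v_3 = j of Σ_t A[v_t][v_{t+1}]. For example, for (i, j) = (0, 2) we minimise over 9 possible intermediate vertex sequences; the minimum is 13, attained along the walk 0 → 1 → 0 → 2.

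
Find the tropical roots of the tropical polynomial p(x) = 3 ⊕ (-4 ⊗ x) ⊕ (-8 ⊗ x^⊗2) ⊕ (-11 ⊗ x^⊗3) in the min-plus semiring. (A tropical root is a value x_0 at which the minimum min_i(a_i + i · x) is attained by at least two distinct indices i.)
Roots: {3, 4, 7}

Each tropical root is a break point of the lower envelope of the lines y = a_i + i · x (there are 4 lines, with slopes 0, 1, ..., 3). Only the lines that attain the minimum somewhere contribute to roots; other lines are dominated. Here the surviving (envelope) indices are i = 3, i = 2, i = 1, i = 0.
Intersections between consecutive envelope lines give the roots: for adjacent envelope indices i < j the intersection is x = (a_i − a_j) / (j − i). Reading off the sorted break points: {3, 4, 7}.
Verification: at each break x_0, at least two indices attain the minimum of min_i(a_i + i · x_0).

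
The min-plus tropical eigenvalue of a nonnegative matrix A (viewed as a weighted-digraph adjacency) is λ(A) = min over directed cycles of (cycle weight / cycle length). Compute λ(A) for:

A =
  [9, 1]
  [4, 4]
λ(A) = 5/2

Enumerate directed cycles and compute their means (weight / length). Sample:
  cycle 0 → 0: weight = 9, length = 1, mean = 9/1 ≈ 9.000
  cycle 1 → 1: weight = 4, length = 1, mean = 4/1 ≈ 4.000
  cycle 0 → 1 → 0: weight = 5, length = 2, mean = 5/2 ≈ 2.500
  cycle 1 → 0 → 1: weight = 5, length = 2, mean = 5/2 ≈ 2.500
Minimum mean = 2.500, attained e.g. along the cycle 0 → 1 → 0 with weight 5 and length 2. So λ(A) = 5/2 = 5/2.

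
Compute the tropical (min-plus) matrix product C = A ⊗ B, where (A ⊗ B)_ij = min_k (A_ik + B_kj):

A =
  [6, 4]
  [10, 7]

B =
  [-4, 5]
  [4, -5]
A ⊗ B =
  [2, -1]
  [6, 2]

Apply the min-plus product entry-by-entry:
  C[0][0] = min over k of (A[0][0] + B[0][0] = 6 + -4 = 2, A[0][1] + B[1][0] = 4 + 4 = 8) = 2 (attained at k = 0)
  C[0][1] = min over k of (A[0][0] + B[0][1] = 6 + 5 = 11, A[0][1] + B[1][1] = 4 + -5 = -1) = -1 (attained at k = 1)
  C[1][0] = min over k of (A[1][0] + B[0][0] = 10 + -4 = 6, A[1][1] + B[1][0] = 7 + 4 = 11) = 6 (attained at k = 0)
  C[1][1] = min over k of (A[1][0] + B[0][1] = 10 + 5 = 15, A[1][1] + B[1][1] = 7 + -5 = 2) = 2 (attained at k = 1)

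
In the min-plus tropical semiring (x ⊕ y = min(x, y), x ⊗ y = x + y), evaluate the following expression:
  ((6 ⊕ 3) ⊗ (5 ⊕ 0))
((6 ⊕ 3) ⊗ (5 ⊕ 0)) = 3

Expand innermost to outermost. Recall ⊕ takes the minimum of its arguments and ⊗ takes their sum. Working out the expression ((6 ⊕ 3) ⊗ (5 ⊕ 0)) gives 3.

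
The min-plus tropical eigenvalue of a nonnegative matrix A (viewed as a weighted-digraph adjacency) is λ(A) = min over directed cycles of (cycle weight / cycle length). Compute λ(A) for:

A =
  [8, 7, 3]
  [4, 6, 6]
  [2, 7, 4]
λ(A) = 5/2

Enumerate directed cycles and compute their means (weight / length). Sample:
  cycle 0 → 0: weight = 8, length = 1, mean = 8/1 ≈ 8.000
  cycle 1 → 1: weight = 6, length = 1, mean = 6/1 ≈ 6.000
  cycle 2 → 2: weight = 4, length = 1, mean = 4/1 ≈ 4.000
  cycle 0 → 1 → 0: weight = 11, length = 2, mean = 11/2 ≈ 5.500
  cycle 0 → 2 → 0: weight = 5, length = 2, mean = 5/2 ≈ 2.500
  cycle 1 → 0 → 1: weight = 11, length = 2, mean = 11/2 ≈ 5.500
Minimum mean = 2.500, attained e.g. along the cycle 0 → 2 → 0 with weight 5 and length 2. So λ(A) = 5/2 = 5/2.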